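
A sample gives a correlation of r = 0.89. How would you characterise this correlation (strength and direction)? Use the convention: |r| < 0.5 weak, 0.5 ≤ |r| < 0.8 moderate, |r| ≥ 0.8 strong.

strong positive

r = 0.89 > 0 so the relationship is positive.
|r| = 0.89, which falls in the strong range.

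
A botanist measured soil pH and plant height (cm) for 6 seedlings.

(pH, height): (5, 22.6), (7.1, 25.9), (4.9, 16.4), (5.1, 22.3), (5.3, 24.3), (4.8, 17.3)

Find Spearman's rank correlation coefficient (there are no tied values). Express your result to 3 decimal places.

0.886

Rank pH: 3, 6, 2, 4, 5, 1
Rank height: 4, 6, 1, 3, 5, 2
d = rank(pH) − rank(height): -1, 0, 1, 1, 0, -1; Σd² = 4
ρ = 1 − 6Σd² / [n(n²−1)] = 1 − 6×4 / (6×35) = 1 − 24/210 ≈ 0.886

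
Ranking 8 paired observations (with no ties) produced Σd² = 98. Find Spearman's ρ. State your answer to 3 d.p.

-0.167

ρ = 1 − 6Σd² / [n(n²−1)] = 1 − 6×98 / (8×63)
  = 1 − 588/504 = 1 − 1.1667 ≈ -0.167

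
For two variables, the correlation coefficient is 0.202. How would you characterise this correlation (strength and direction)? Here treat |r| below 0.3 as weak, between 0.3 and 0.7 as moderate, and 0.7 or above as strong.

r = 0.202 > 0 so the relationship is positive.
|r| = 0.202, which falls in the weak range.

weak positive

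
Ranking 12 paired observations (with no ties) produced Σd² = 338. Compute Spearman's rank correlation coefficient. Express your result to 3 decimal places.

ρ = 1 − 6Σd² / [n(n²−1)] = 1 − 6×338 / (12×143)
  = 1 − 2028/1716 = 1 − 1.1818 ≈ -0.182

-0.182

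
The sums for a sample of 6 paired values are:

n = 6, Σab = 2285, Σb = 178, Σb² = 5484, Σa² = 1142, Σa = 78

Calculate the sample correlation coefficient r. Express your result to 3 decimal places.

-0.180

r = (nΣab − ΣaΣb) / √[(nΣa² − (Σa)²)(nΣb² − (Σb)²)]
Numerator: 6×2285 − 78×178 = -174
Denominator: √[(6852 − 6084)(32904 − 31684)] = √[768 × 1220] = 967.9669
r = -174 / 967.9669 ≈ -0.180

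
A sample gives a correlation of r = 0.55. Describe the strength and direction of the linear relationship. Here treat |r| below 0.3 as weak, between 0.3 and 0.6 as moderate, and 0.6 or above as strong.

moderate positive

r = 0.55 > 0 so the relationship is positive.
|r| = 0.55, which falls in the moderate range.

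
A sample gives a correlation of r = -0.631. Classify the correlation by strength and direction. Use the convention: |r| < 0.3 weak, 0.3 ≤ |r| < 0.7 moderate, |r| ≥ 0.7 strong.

r = -0.631 < 0 so the relationship is negative.
|r| = 0.631, which falls in the moderate range.

moderate negative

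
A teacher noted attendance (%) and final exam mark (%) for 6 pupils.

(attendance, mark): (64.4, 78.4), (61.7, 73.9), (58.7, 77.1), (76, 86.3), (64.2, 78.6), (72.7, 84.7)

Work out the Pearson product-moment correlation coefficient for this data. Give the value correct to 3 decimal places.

0.935

n = 6, Σx = 397.7, Σy = 479, Σx² = 26582.87, Σy² = 38351.92, Σxy = 31896.97
nΣxy − ΣxΣy = 191381.82 − 190498.3 = 883.52
nΣx² − (Σx)² = 159497.22 − 158165.29 = 1331.93; nΣy² − (Σy)² = 230111.52 − 229441 = 670.52
r = 883.52 / √(1331.93 × 670.52) = 883.52 / 945.0321 ≈ 0.935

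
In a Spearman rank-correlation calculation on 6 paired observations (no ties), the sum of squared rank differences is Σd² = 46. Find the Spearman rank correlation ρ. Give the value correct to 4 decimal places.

ρ = 1 − 6Σd² / [n(n²−1)] = 1 − 6×46 / (6×35)
  = 1 − 276/210 = 1 − 1.31429 ≈ -0.3143

-0.3143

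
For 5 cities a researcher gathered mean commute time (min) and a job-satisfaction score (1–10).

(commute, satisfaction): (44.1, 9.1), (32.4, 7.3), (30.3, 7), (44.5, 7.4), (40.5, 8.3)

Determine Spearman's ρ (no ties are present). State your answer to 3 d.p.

0.700

Rank commute: 4, 2, 1, 5, 3
Rank satisfaction: 5, 2, 1, 3, 4
d = rank(commute) − rank(satisfaction): -1, 0, 0, 2, -1; Σd² = 6
ρ = 1 − 6Σd² / [n(n²−1)] = 1 − 6×6 / (5×24) = 1 − 36/120 ≈ 0.700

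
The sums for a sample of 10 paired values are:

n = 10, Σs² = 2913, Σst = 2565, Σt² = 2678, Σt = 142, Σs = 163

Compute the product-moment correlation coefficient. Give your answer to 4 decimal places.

r = (nΣst − ΣsΣt) / √[(nΣs² − (Σs)²)(nΣt² − (Σt)²)]
Numerator: 10×2565 − 163×142 = 2504
Denominator: √[(29130 − 26569)(26780 − 20164)] = √[2561 × 6616] = 4116.2575
r = 2504 / 4116.2575 ≈ 0.6083

0.6083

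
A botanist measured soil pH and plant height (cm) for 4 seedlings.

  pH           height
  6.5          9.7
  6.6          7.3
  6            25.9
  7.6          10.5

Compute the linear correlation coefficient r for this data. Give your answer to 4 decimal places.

-0.5876

n = 4, Σx = 26.7, Σy = 53.4, Σx² = 179.57, Σy² = 928.44, Σxy = 346.43
nΣxy − ΣxΣy = 1385.72 − 1425.78 = -40.06
nΣx² − (Σx)² = 718.28 − 712.89 = 5.39; nΣy² − (Σy)² = 3713.76 − 2851.56 = 862.2
r = -40.06 / √(5.39 × 862.2) = -40.06 / 68.1708 ≈ -0.5876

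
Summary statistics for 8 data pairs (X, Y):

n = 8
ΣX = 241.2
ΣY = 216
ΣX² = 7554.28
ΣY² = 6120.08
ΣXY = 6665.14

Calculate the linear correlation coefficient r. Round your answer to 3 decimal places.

r = (nΣXY − ΣXΣY) / √[(nΣX² − (ΣX)²)(nΣY² − (ΣY)²)]
Numerator: 8×6665.14 − 241.2×216 = 1221.92
Denominator: √[(60434.24 − 58177.44)(48960.64 − 46656)] = √[2256.8 × 2304.64] = 2280.5946
r = 1221.92 / 2280.5946 ≈ 0.536

0.536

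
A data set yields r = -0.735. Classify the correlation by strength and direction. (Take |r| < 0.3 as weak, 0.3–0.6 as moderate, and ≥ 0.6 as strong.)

r = -0.735 < 0 so the relationship is negative.
|r| = 0.735, which falls in the strong range.

strong negative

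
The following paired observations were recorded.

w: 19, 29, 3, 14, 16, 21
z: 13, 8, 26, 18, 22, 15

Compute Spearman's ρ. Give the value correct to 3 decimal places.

Rank w: 4, 6, 1, 2, 3, 5
Rank z: 2, 1, 6, 4, 5, 3
d = rank(w) − rank(z): 2, 5, -5, -2, -2, 2; Σd² = 66
ρ = 1 − 6Σd² / [n(n²−1)] = 1 − 6×66 / (6×35) = 1 − 396/210 ≈ -0.886

-0.886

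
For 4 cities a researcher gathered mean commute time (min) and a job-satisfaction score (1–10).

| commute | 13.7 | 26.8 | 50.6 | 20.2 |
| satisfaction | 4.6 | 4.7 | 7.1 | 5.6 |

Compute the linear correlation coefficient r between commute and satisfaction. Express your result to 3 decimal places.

n = 4, Σx = 111.3, Σy = 22, Σx² = 3874.33, Σy² = 125.02, Σxy = 661.36
nΣxy − ΣxΣy = 2645.44 − 2448.6 = 196.84
nΣx² − (Σx)² = 15497.32 − 12387.69 = 3109.63; nΣy² − (Σy)² = 500.08 − 484 = 16.08
r = 196.84 / √(3109.63 × 16.08) = 196.84 / 223.6132 ≈ 0.880

0.880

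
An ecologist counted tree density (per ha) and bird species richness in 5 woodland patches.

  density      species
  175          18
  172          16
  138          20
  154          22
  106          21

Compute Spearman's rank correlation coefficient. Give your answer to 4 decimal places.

Rank density: 5, 4, 2, 3, 1
Rank species: 2, 1, 3, 5, 4
d = rank(density) − rank(species): 3, 3, -1, -2, -3; Σd² = 32
ρ = 1 − 6Σd² / [n(n²−1)] = 1 − 6×32 / (5×24) = 1 − 192/120 ≈ -0.6000

-0.6000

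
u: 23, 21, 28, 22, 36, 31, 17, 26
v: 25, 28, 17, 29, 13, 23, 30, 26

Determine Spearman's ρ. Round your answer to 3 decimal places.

-0.929

Rank u: 4, 2, 6, 3, 8, 7, 1, 5
Rank v: 4, 6, 2, 7, 1, 3, 8, 5
d = rank(u) − rank(v): 0, -4, 4, -4, 7, 4, -7, 0; Σd² = 162
ρ = 1 − 6Σd² / [n(n²−1)] = 1 − 6×162 / (8×63) = 1 − 972/504 ≈ -0.929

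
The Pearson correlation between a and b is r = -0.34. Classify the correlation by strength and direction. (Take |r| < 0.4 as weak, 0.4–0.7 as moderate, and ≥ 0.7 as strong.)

weak negative

r = -0.34 < 0 so the relationship is negative.
|r| = 0.34, which falls in the weak range.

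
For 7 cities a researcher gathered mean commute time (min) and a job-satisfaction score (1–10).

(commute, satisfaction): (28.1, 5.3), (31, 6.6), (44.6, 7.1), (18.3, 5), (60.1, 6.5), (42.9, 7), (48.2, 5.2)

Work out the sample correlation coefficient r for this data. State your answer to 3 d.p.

n = 7, Σx = 273.2, Σy = 42.7, Σx² = 11850.32, Σy² = 265.35, Σxy = 1703.28
nΣxy − ΣxΣy = 11922.96 − 11665.64 = 257.32
nΣx² − (Σx)² = 82952.24 − 74638.24 = 8314; nΣy² − (Σy)² = 1857.45 − 1823.29 = 34.16
r = 257.32 / √(8314 × 34.16) = 257.32 / 532.9224 ≈ 0.483

0.483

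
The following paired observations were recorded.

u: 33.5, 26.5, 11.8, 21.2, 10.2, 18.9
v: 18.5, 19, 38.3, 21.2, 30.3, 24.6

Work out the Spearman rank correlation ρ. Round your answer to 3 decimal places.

-0.943

Rank u: 6, 5, 2, 4, 1, 3
Rank v: 1, 2, 6, 3, 5, 4
d = rank(u) − rank(v): 5, 3, -4, 1, -4, -1; Σd² = 68
ρ = 1 − 6Σd² / [n(n²−1)] = 1 − 6×68 / (6×35) = 1 − 408/210 ≈ -0.943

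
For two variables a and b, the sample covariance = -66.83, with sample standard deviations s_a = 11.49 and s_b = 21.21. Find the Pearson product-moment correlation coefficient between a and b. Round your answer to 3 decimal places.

r = Cov(a,b) / (s_a · s_b) = -66.83 / (11.49 × 21.21)
  = -66.83 / 243.7029 ≈ -0.274

-0.274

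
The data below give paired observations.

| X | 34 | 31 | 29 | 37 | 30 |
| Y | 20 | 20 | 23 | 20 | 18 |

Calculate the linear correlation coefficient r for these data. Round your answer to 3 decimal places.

n = 5, ΣX = 161, ΣY = 101, ΣX² = 5227, ΣY² = 2053, ΣXY = 3247
nΣXY − ΣXΣY = 16235 − 16261 = -26
nΣX² − (ΣX)² = 26135 − 25921 = 214; nΣY² − (ΣY)² = 10265 − 10201 = 64
r = -26 / √(214 × 64) = -26 / 117.0299 ≈ -0.222

-0.222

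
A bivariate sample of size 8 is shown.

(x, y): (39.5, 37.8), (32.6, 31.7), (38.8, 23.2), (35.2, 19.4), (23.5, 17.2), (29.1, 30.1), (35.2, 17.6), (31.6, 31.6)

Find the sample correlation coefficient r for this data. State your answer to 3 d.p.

n = 8, Σx = 265.5, Σy = 208.6, Σx² = 9004.15, Σy² = 5858.5, Σxy = 7007.75
nΣxy − ΣxΣy = 56062 − 55383.3 = 678.7
nΣx² − (Σx)² = 72033.2 − 70490.25 = 1542.95; nΣy² − (Σy)² = 46868 − 43513.96 = 3354.04
r = 678.7 / √(1542.95 × 3354.04) = 678.7 / 2274.8881 ≈ 0.298

0.298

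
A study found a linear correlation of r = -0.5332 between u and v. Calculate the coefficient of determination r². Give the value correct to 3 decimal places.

r² = (-0.5332)² = 0.284

0.284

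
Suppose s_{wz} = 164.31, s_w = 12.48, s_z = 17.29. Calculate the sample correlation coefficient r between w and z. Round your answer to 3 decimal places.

r = Cov(w,z) / (s_w · s_z) = 164.31 / (12.48 × 17.29)
  = 164.31 / 215.7792 ≈ 0.761

0.761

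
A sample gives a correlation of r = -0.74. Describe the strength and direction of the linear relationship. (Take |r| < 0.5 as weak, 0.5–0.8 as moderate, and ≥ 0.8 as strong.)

moderate negative

r = -0.74 < 0 so the relationship is negative.
|r| = 0.74, which falls in the moderate range.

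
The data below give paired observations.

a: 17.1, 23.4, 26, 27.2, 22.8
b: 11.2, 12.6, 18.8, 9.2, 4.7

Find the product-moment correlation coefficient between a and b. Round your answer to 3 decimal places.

n = 5, Σa = 116.5, Σb = 56.5, Σa² = 2775.65, Σb² = 744.37, Σab = 1332.56
nΣab − ΣaΣb = 6662.8 − 6582.25 = 80.55
nΣa² − (Σa)² = 13878.25 − 13572.25 = 306; nΣb² − (Σb)² = 3721.85 − 3192.25 = 529.6
r = 80.55 / √(306 × 529.6) = 80.55 / 402.5638 ≈ 0.200

0.200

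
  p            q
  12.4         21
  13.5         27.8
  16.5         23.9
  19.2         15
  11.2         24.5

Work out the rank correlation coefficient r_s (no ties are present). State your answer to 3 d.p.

-0.500

Rank p: 2, 3, 4, 5, 1
Rank q: 2, 5, 3, 1, 4
d = rank(p) − rank(q): 0, -2, 1, 4, -3; Σd² = 30
ρ = 1 − 6Σd² / [n(n²−1)] = 1 − 6×30 / (5×24) = 1 − 180/120 ≈ -0.500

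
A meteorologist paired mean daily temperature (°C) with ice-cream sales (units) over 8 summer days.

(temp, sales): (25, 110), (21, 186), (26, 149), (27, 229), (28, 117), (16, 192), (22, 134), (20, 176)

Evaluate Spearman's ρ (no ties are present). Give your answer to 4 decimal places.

Rank temp: 5, 3, 6, 7, 8, 1, 4, 2
Rank sales: 1, 6, 4, 8, 2, 7, 3, 5
d = rank(temp) − rank(sales): 4, -3, 2, -1, 6, -6, 1, -3; Σd² = 112
ρ = 1 − 6Σd² / [n(n²−1)] = 1 − 6×112 / (8×63) = 1 − 672/504 ≈ -0.3333

-0.3333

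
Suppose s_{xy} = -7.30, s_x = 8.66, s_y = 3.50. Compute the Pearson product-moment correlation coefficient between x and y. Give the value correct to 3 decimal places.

-0.241

r = Cov(x,y) / (s_x · s_y) = -7.30 / (8.66 × 3.50)
  = -7.30 / 30.3100 ≈ -0.241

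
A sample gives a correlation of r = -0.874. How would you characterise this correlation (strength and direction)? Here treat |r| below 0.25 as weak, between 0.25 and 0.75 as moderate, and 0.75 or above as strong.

strong negative

r = -0.874 < 0 so the relationship is negative.
|r| = 0.874, which falls in the strong range.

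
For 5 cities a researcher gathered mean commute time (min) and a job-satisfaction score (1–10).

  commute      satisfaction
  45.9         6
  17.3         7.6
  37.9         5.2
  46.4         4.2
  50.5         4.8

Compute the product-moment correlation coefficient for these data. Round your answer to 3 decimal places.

n = 5, Σx = 198, Σy = 27.8, Σx² = 8545.72, Σy² = 161.48, Σxy = 1041.24
nΣxy − ΣxΣy = 5206.2 − 5504.4 = -298.2
nΣx² − (Σx)² = 42728.6 − 39204 = 3524.6; nΣy² − (Σy)² = 807.4 − 772.84 = 34.56
r = -298.2 / √(3524.6 × 34.56) = -298.2 / 349.0131 ≈ -0.854

-0.854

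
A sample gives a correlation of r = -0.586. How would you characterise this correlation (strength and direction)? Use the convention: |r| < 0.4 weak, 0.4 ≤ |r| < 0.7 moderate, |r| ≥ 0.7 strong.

moderate negative

r = -0.586 < 0 so the relationship is negative.
|r| = 0.586, which falls in the moderate range.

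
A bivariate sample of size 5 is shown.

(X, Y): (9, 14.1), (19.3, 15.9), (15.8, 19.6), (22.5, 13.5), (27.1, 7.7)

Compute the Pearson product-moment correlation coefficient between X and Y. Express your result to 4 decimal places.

-0.5983

n = 5, ΣX = 93.7, ΣY = 70.8, ΣX² = 1943.79, ΣY² = 1077.32, ΣXY = 1255.87
nΣXY − ΣXΣY = 6279.35 − 6633.96 = -354.61
nΣX² − (ΣX)² = 9718.95 − 8779.69 = 939.26; nΣY² − (ΣY)² = 5386.6 − 5012.64 = 373.96
r = -354.61 / √(939.26 × 373.96) = -354.61 / 592.6598 ≈ -0.5983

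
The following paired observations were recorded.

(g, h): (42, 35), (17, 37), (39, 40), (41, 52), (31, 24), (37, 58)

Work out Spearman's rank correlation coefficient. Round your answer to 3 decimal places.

Rank g: 6, 1, 4, 5, 2, 3
Rank h: 2, 3, 4, 5, 1, 6
d = rank(g) − rank(h): 4, -2, 0, 0, 1, -3; Σd² = 30
ρ = 1 − 6Σd² / [n(n²−1)] = 1 − 6×30 / (6×35) = 1 − 180/210 ≈ 0.143

0.143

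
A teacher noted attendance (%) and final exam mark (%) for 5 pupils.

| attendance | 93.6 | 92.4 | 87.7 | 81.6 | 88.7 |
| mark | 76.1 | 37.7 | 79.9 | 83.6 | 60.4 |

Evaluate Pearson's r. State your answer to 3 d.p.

n = 5, Σx = 444, Σy = 337.7, Σx² = 39516.26, Σy² = 24233.63, Σxy = 29792.91
nΣxy − ΣxΣy = 148964.55 − 149938.8 = -974.25
nΣx² − (Σx)² = 197581.3 − 197136 = 445.3; nΣy² − (Σy)² = 121168.15 − 114041.29 = 7126.86
r = -974.25 / √(445.3 × 7126.86) = -974.25 / 1781.4575 ≈ -0.547

-0.547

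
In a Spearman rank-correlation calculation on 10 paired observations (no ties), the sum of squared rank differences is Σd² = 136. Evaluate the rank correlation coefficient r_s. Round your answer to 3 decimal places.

0.176

ρ = 1 − 6Σd² / [n(n²−1)] = 1 − 6×136 / (10×99)
  = 1 − 816/990 = 1 − 0.8242 ≈ 0.176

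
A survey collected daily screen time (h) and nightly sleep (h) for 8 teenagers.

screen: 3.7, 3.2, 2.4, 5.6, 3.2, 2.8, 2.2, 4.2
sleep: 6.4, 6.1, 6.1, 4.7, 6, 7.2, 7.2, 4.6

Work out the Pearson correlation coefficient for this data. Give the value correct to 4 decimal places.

-0.8167

n = 8, Σx = 27.3, Σy = 48.3, Σx² = 101.61, Σy² = 298.31, Σxy = 158.68
nΣxy − ΣxΣy = 1269.44 − 1318.59 = -49.15
nΣx² − (Σx)² = 812.88 − 745.29 = 67.59; nΣy² − (Σy)² = 2386.48 − 2332.89 = 53.59
r = -49.15 / √(67.59 × 53.59) = -49.15 / 60.1843 ≈ -0.8167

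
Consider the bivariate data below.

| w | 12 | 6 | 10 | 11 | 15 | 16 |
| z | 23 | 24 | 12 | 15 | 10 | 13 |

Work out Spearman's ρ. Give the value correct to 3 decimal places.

-0.486

Rank w: 4, 1, 2, 3, 5, 6
Rank z: 5, 6, 2, 4, 1, 3
d = rank(w) − rank(z): -1, -5, 0, -1, 4, 3; Σd² = 52
ρ = 1 − 6Σd² / [n(n²−1)] = 1 − 6×52 / (6×35) = 1 − 312/210 ≈ -0.486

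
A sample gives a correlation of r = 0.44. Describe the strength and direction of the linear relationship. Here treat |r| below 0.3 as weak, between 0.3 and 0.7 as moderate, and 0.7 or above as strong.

moderate positive

r = 0.44 > 0 so the relationship is positive.
|r| = 0.44, which falls in the moderate range.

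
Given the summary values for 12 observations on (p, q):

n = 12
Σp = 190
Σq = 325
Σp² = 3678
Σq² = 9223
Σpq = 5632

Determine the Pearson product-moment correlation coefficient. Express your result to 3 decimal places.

0.916

r = (nΣpq − ΣpΣq) / √[(nΣp² − (Σp)²)(nΣq² − (Σq)²)]
Numerator: 12×5632 − 190×325 = 5834
Denominator: √[(44136 − 36100)(110676 − 105625)] = √[8036 × 5051] = 6371.0153
r = 5834 / 6371.0153 ≈ 0.916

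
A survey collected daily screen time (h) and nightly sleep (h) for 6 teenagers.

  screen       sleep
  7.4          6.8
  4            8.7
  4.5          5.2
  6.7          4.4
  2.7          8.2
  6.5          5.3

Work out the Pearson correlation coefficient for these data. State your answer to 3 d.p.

n = 6, Σx = 31.8, Σy = 38.6, Σx² = 185.44, Σy² = 263.66, Σxy = 194.59
nΣxy − ΣxΣy = 1167.54 − 1227.48 = -59.94
nΣx² − (Σx)² = 1112.64 − 1011.24 = 101.4; nΣy² − (Σy)² = 1581.96 − 1489.96 = 92
r = -59.94 / √(101.4 × 92) = -59.94 / 96.5857 ≈ -0.621

-0.621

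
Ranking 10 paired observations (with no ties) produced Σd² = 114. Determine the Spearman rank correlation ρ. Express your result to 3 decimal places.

0.309

ρ = 1 − 6Σd² / [n(n²−1)] = 1 − 6×114 / (10×99)
  = 1 − 684/990 = 1 − 0.6909 ≈ 0.309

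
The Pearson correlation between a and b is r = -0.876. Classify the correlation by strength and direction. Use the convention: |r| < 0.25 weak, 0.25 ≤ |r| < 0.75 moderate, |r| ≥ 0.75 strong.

r = -0.876 < 0 so the relationship is negative.
|r| = 0.876, which falls in the strong range.

strong negative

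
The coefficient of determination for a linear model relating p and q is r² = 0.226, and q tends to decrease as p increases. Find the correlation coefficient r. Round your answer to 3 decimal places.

|r| = √0.226 = 0.475
The association is negative, so r = −0.475.

-0.475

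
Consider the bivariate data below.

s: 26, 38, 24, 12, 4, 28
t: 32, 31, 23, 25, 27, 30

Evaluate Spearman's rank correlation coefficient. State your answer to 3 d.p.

Rank s: 4, 6, 3, 2, 1, 5
Rank t: 6, 5, 1, 2, 3, 4
d = rank(s) − rank(t): -2, 1, 2, 0, -2, 1; Σd² = 14
ρ = 1 − 6Σd² / [n(n²−1)] = 1 − 6×14 / (6×35) = 1 − 84/210 ≈ 0.600

0.600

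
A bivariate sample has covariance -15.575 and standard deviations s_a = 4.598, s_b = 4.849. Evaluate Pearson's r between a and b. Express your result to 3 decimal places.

r = Cov(a,b) / (s_a · s_b) = -15.575 / (4.598 × 4.849)
  = -15.575 / 22.2957 ≈ -0.699

-0.699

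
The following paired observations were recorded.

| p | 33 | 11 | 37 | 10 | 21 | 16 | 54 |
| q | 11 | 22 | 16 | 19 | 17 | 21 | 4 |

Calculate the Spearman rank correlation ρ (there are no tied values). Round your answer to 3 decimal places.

Rank p: 5, 2, 6, 1, 4, 3, 7
Rank q: 2, 7, 3, 5, 4, 6, 1
d = rank(p) − rank(q): 3, -5, 3, -4, 0, -3, 6; Σd² = 104
ρ = 1 − 6Σd² / [n(n²−1)] = 1 − 6×104 / (7×48) = 1 − 624/336 ≈ -0.857

-0.857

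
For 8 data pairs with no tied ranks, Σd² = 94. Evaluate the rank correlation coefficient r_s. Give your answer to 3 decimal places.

-0.119

ρ = 1 − 6Σd² / [n(n²−1)] = 1 − 6×94 / (8×63)
  = 1 − 564/504 = 1 − 1.1190 ≈ -0.119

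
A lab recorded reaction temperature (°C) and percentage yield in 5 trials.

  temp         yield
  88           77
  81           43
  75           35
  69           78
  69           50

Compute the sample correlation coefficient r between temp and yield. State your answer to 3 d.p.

0.146

n = 5, Σx = 382, Σy = 283, Σx² = 29452, Σy² = 17587, Σxy = 21716
nΣxy − ΣxΣy = 108580 − 108106 = 474
nΣx² − (Σx)² = 147260 − 145924 = 1336; nΣy² − (Σy)² = 87935 − 80089 = 7846
r = 474 / √(1336 × 7846) = 474 / 3237.6312 ≈ 0.146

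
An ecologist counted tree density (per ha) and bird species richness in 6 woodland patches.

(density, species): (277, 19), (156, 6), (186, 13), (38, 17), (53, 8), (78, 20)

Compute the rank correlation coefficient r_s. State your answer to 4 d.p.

Rank density: 6, 4, 5, 1, 2, 3
Rank species: 5, 1, 3, 4, 2, 6
d = rank(density) − rank(species): 1, 3, 2, -3, 0, -3; Σd² = 32
ρ = 1 − 6Σd² / [n(n²−1)] = 1 − 6×32 / (6×35) = 1 − 192/210 ≈ 0.0857

0.0857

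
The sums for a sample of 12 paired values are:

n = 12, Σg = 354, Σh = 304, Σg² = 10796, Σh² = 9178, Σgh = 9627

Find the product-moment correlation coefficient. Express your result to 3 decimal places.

0.913

r = (nΣgh − ΣgΣh) / √[(nΣg² − (Σg)²)(nΣh² − (Σh)²)]
Numerator: 12×9627 − 354×304 = 7908
Denominator: √[(129552 − 125316)(110136 − 92416)] = √[4236 × 17720] = 8663.8283
r = 7908 / 8663.8283 ≈ 0.913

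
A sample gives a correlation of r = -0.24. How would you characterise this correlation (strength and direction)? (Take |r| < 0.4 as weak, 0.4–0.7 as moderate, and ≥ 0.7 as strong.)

r = -0.24 < 0 so the relationship is negative.
|r| = 0.24, which falls in the weak range.

weak negative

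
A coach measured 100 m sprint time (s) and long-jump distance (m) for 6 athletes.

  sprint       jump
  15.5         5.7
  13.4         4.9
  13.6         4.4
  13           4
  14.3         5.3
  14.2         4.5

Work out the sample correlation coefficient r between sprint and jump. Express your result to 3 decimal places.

0.846

n = 6, Σx = 84, Σy = 28.8, Σx² = 1179.9, Σy² = 140.2, Σxy = 405.54
nΣxy − ΣxΣy = 2433.24 − 2419.2 = 14.04
nΣx² − (Σx)² = 7079.4 − 7056 = 23.4; nΣy² − (Σy)² = 841.2 − 829.44 = 11.76
r = 14.04 / √(23.4 × 11.76) = 14.04 / 16.5887 ≈ 0.846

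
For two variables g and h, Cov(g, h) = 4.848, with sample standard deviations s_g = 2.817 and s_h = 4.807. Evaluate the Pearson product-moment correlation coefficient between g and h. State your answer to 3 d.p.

r = Cov(g,h) / (s_g · s_h) = 4.848 / (2.817 × 4.807)
  = 4.848 / 13.5413 ≈ 0.358

0.358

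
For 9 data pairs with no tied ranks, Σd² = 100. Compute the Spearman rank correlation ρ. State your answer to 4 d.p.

ρ = 1 − 6Σd² / [n(n²−1)] = 1 − 6×100 / (9×80)
  = 1 − 600/720 = 1 − 0.83333 ≈ 0.1667

0.1667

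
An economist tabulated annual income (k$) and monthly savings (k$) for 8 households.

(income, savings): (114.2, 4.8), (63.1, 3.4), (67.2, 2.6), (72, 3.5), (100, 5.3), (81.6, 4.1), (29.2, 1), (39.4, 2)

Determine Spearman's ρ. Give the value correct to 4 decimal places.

Rank income: 8, 3, 4, 5, 7, 6, 1, 2
Rank savings: 7, 4, 3, 5, 8, 6, 1, 2
d = rank(income) − rank(savings): 1, -1, 1, 0, -1, 0, 0, 0; Σd² = 4
ρ = 1 − 6Σd² / [n(n²−1)] = 1 − 6×4 / (8×63) = 1 − 24/504 ≈ 0.9524

0.9524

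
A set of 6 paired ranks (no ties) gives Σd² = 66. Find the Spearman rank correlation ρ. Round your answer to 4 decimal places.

-0.8857

ρ = 1 − 6Σd² / [n(n²−1)] = 1 − 6×66 / (6×35)
  = 1 − 396/210 = 1 − 1.88571 ≈ -0.8857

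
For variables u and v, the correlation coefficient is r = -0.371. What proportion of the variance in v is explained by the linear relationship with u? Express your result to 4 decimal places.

r² = (-0.371)² = 0.1376

0.1376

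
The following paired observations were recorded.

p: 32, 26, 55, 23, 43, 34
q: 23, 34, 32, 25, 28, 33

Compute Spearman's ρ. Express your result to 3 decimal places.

0.143

Rank p: 3, 2, 6, 1, 5, 4
Rank q: 1, 6, 4, 2, 3, 5
d = rank(p) − rank(q): 2, -4, 2, -1, 2, -1; Σd² = 30
ρ = 1 − 6Σd² / [n(n²−1)] = 1 − 6×30 / (6×35) = 1 − 180/210 ≈ 0.143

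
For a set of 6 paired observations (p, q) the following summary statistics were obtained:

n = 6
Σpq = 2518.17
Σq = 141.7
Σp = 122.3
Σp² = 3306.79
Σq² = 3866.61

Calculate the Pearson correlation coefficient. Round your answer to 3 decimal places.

-0.569

r = (nΣpq − ΣpΣq) / √[(nΣp² − (Σp)²)(nΣq² − (Σq)²)]
Numerator: 6×2518.17 − 122.3×141.7 = -2220.89
Denominator: √[(19840.74 − 14957.29)(23199.66 − 20078.89)] = √[4883.45 × 3120.77] = 3903.8602
r = -2220.89 / 3903.8602 ≈ -0.569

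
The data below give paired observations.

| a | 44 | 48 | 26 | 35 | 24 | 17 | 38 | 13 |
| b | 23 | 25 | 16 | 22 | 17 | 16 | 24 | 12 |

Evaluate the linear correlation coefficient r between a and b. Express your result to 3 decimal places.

n = 8, Σa = 245, Σb = 155, Σa² = 8619, Σb² = 3159, Σab = 5146
nΣab − ΣaΣb = 41168 − 37975 = 3193
nΣa² − (Σa)² = 68952 − 60025 = 8927; nΣb² − (Σb)² = 25272 − 24025 = 1247
r = 3193 / √(8927 × 1247) = 3193 / 3336.4605 ≈ 0.957

0.957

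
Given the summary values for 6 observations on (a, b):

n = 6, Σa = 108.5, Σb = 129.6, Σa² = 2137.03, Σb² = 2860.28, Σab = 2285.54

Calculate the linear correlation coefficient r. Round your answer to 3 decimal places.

-0.562

r = (nΣab − ΣaΣb) / √[(nΣa² − (Σa)²)(nΣb² − (Σb)²)]
Numerator: 6×2285.54 − 108.5×129.6 = -348.36
Denominator: √[(12822.18 − 11772.25)(17161.68 − 16796.16)] = √[1049.93 × 365.52] = 619.4921
r = -348.36 / 619.4921 ≈ -0.562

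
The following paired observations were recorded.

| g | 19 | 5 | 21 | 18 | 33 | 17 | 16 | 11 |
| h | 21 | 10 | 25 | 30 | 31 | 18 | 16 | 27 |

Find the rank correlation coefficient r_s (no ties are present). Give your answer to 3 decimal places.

0.643

Rank g: 6, 1, 7, 5, 8, 4, 3, 2
Rank h: 4, 1, 5, 7, 8, 3, 2, 6
d = rank(g) − rank(h): 2, 0, 2, -2, 0, 1, 1, -4; Σd² = 30
ρ = 1 − 6Σd² / [n(n²−1)] = 1 − 6×30 / (8×63) = 1 − 180/504 ≈ 0.643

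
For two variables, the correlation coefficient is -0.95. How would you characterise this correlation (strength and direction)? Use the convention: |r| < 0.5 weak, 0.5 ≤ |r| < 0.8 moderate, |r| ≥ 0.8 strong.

strong negative

r = -0.95 < 0 so the relationship is negative.
|r| = 0.95, which falls in the strong range.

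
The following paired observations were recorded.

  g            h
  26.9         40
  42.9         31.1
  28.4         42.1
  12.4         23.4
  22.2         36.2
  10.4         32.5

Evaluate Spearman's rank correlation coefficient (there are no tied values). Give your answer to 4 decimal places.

0.3143

Rank g: 4, 6, 5, 2, 3, 1
Rank h: 5, 2, 6, 1, 4, 3
d = rank(g) − rank(h): -1, 4, -1, 1, -1, -2; Σd² = 24
ρ = 1 − 6Σd² / [n(n²−1)] = 1 − 6×24 / (6×35) = 1 − 144/210 ≈ 0.3143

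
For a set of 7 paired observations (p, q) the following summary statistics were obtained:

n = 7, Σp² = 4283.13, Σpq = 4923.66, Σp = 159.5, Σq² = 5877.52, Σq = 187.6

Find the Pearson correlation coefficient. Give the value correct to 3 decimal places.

r = (nΣpq − ΣpΣq) / √[(nΣp² − (Σp)²)(nΣq² − (Σq)²)]
Numerator: 7×4923.66 − 159.5×187.6 = 4543.42
Denominator: √[(29981.91 − 25440.25)(41142.64 − 35193.76)] = √[4541.66 × 5948.88] = 5197.8640
r = 4543.42 / 5197.8640 ≈ 0.874

0.874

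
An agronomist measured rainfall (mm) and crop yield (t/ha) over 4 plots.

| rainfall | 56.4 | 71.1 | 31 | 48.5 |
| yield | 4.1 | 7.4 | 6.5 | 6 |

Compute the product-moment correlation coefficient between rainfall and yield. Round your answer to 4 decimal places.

0.1129

n = 4, Σx = 207, Σy = 24, Σx² = 11549.42, Σy² = 149.82, Σxy = 1249.88
nΣxy − ΣxΣy = 4999.52 − 4968 = 31.52
nΣx² − (Σx)² = 46197.68 − 42849 = 3348.68; nΣy² − (Σy)² = 599.28 − 576 = 23.28
r = 31.52 / √(3348.68 × 23.28) = 31.52 / 279.2083 ≈ 0.1129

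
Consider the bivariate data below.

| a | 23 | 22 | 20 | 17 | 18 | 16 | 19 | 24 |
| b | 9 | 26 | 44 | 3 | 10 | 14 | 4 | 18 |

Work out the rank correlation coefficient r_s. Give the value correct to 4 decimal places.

0.3810

Rank a: 7, 6, 5, 2, 3, 1, 4, 8
Rank b: 3, 7, 8, 1, 4, 5, 2, 6
d = rank(a) − rank(b): 4, -1, -3, 1, -1, -4, 2, 2; Σd² = 52
ρ = 1 − 6Σd² / [n(n²−1)] = 1 − 6×52 / (8×63) = 1 − 312/504 ≈ 0.3810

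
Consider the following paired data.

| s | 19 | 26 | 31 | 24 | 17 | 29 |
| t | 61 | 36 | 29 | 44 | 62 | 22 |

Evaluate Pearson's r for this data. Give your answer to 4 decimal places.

-0.9636

n = 6, Σs = 146, Σt = 254, Σs² = 3704, Σt² = 12122, Σst = 5742
nΣst − ΣsΣt = 34452 − 37084 = -2632
nΣs² − (Σs)² = 22224 − 21316 = 908; nΣt² − (Σt)² = 72732 − 64516 = 8216
r = -2632 / √(908 × 8216) = -2632 / 2731.3235 ≈ -0.9636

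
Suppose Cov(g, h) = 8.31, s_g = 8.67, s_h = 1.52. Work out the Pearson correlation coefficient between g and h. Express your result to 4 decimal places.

r = Cov(g,h) / (s_g · s_h) = 8.31 / (8.67 × 1.52)
  = 8.31 / 13.1784 ≈ 0.6306

0.6306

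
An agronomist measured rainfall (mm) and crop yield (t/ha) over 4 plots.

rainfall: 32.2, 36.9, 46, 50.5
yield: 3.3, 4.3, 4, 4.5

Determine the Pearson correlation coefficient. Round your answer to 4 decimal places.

0.7333

n = 4, Σx = 165.6, Σy = 16.1, Σx² = 7064.7, Σy² = 65.63, Σxy = 676.18
nΣxy − ΣxΣy = 2704.72 − 2666.16 = 38.56
nΣx² − (Σx)² = 28258.8 − 27423.36 = 835.44; nΣy² − (Σy)² = 262.52 − 259.21 = 3.31
r = 38.56 / √(835.44 × 3.31) = 38.56 / 52.5862 ≈ 0.7333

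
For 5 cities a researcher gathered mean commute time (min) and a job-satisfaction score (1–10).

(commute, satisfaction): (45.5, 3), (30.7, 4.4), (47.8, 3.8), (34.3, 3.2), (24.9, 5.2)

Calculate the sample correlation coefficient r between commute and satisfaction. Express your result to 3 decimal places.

n = 5, Σx = 183.2, Σy = 19.6, Σx² = 7094.08, Σy² = 80.08, Σxy = 692.46
nΣxy − ΣxΣy = 3462.3 − 3590.72 = -128.42
nΣx² − (Σx)² = 35470.4 − 33562.24 = 1908.16; nΣy² − (Σy)² = 400.4 − 384.16 = 16.24
r = -128.42 / √(1908.16 × 16.24) = -128.42 / 176.0356 ≈ -0.730

-0.730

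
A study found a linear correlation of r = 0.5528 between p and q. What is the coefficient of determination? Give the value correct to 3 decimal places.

r² = (0.5528)² = 0.306

0.306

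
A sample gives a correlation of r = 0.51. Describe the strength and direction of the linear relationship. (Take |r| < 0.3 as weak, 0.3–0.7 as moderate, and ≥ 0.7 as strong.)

r = 0.51 > 0 so the relationship is positive.
|r| = 0.51, which falls in the moderate range.

moderate positive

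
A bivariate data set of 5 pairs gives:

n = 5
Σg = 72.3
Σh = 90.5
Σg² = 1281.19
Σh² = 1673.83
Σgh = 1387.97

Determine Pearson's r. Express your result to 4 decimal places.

r = (nΣgh − ΣgΣh) / √[(nΣg² − (Σg)²)(nΣh² − (Σh)²)]
Numerator: 5×1387.97 − 72.3×90.5 = 396.7
Denominator: √[(6405.95 − 5227.29)(8369.15 − 8190.25)] = √[1178.66 × 178.9] = 459.1974
r = 396.7 / 459.1974 ≈ 0.8639

0.8639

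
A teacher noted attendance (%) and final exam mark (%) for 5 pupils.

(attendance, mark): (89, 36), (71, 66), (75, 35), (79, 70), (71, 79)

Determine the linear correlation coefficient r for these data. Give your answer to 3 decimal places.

n = 5, Σx = 385, Σy = 286, Σx² = 29869, Σy² = 18018, Σxy = 21654
nΣxy − ΣxΣy = 108270 − 110110 = -1840
nΣx² − (Σx)² = 149345 − 148225 = 1120; nΣy² − (Σy)² = 90090 − 81796 = 8294
r = -1840 / √(1120 × 8294) = -1840 / 3047.8320 ≈ -0.604

-0.604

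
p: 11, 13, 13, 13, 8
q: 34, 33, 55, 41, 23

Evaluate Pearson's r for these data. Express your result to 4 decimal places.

0.7459

n = 5, Σp = 58, Σq = 186, Σp² = 692, Σq² = 7480, Σpq = 2235
nΣpq − ΣpΣq = 11175 − 10788 = 387
nΣp² − (Σp)² = 3460 − 3364 = 96; nΣq² − (Σq)² = 37400 − 34596 = 2804
r = 387 / √(96 × 2804) = 387 / 518.8295 ≈ 0.7459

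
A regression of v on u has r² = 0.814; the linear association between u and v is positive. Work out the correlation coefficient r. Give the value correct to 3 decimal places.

|r| = √0.814 = 0.902
The association is positive, so r = 0.902.

0.902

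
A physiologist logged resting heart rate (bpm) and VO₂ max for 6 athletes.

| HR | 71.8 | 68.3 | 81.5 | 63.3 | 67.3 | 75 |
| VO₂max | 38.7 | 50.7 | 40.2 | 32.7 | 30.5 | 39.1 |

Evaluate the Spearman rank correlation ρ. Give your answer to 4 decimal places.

Rank HR: 4, 3, 6, 1, 2, 5
Rank VO₂max: 3, 6, 5, 2, 1, 4
d = rank(HR) − rank(VO₂max): 1, -3, 1, -1, 1, 1; Σd² = 14
ρ = 1 − 6Σd² / [n(n²−1)] = 1 − 6×14 / (6×35) = 1 − 84/210 ≈ 0.6000

0.6000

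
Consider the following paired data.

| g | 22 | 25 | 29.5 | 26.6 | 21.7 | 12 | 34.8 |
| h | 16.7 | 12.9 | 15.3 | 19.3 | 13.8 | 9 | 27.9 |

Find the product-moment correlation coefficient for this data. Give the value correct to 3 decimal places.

n = 7, Σg = 171.6, Σh = 114.9, Σg² = 4512.74, Σh² = 2101.73, Σgh = 3033.01
nΣgh − ΣgΣh = 21231.07 − 19716.84 = 1514.23
nΣg² − (Σg)² = 31589.18 − 29446.56 = 2142.62; nΣh² − (Σh)² = 14712.11 − 13202.01 = 1510.1
r = 1514.23 / √(2142.62 × 1510.1) = 1514.23 / 1798.7692 ≈ 0.842

0.842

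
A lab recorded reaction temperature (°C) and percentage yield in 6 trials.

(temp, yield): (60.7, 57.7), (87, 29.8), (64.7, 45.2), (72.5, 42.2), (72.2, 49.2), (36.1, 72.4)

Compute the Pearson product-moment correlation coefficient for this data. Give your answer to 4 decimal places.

n = 6, Σx = 393.2, Σy = 296.5, Σx² = 27211.88, Σy² = 15703.61, Σxy = 18244.81
nΣxy − ΣxΣy = 109468.86 − 116583.8 = -7114.94
nΣx² − (Σx)² = 163271.28 − 154606.24 = 8665.04; nΣy² − (Σy)² = 94221.66 − 87912.25 = 6309.41
r = -7114.94 / √(8665.04 × 6309.41) = -7114.94 / 7394.0037 ≈ -0.9623

-0.9623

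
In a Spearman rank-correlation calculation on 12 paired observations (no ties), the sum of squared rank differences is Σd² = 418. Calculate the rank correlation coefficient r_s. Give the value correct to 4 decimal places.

-0.4615

ρ = 1 − 6Σd² / [n(n²−1)] = 1 − 6×418 / (12×143)
  = 1 − 2508/1716 = 1 − 1.46154 ≈ -0.4615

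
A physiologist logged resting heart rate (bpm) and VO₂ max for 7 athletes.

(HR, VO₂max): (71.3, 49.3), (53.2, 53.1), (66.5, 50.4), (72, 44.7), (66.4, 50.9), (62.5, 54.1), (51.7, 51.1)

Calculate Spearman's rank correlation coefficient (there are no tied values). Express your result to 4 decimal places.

Rank HR: 6, 2, 5, 7, 4, 3, 1
Rank VO₂max: 2, 6, 3, 1, 4, 7, 5
d = rank(HR) − rank(VO₂max): 4, -4, 2, 6, 0, -4, -4; Σd² = 104
ρ = 1 − 6Σd² / [n(n²−1)] = 1 − 6×104 / (7×48) = 1 − 624/336 ≈ -0.8571

-0.8571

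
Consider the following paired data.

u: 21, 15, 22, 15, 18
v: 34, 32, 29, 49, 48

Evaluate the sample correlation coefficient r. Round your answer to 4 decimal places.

n = 5, Σu = 91, Σv = 192, Σu² = 1699, Σv² = 7726, Σuv = 3431
nΣuv − ΣuΣv = 17155 − 17472 = -317
nΣu² − (Σu)² = 8495 − 8281 = 214; nΣv² − (Σv)² = 38630 − 36864 = 1766
r = -317 / √(214 × 1766) = -317 / 614.7552 ≈ -0.5157

-0.5157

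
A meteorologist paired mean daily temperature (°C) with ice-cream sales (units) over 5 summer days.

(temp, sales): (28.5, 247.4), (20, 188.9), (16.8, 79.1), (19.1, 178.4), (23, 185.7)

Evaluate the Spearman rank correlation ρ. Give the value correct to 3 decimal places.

0.900

Rank temp: 5, 3, 1, 2, 4
Rank sales: 5, 4, 1, 2, 3
d = rank(temp) − rank(sales): 0, -1, 0, 0, 1; Σd² = 2
ρ = 1 − 6Σd² / [n(n²−1)] = 1 − 6×2 / (5×24) = 1 − 12/120 ≈ 0.900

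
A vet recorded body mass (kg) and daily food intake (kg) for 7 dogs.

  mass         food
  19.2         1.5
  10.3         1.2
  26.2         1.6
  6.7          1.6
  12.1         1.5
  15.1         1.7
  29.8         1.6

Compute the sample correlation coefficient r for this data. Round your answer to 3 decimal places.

n = 7, Σx = 119.4, Σy = 10.7, Σx² = 2468.52, Σy² = 16.51, Σxy = 185.3
nΣxy − ΣxΣy = 1297.1 − 1277.58 = 19.52
nΣx² − (Σx)² = 17279.64 − 14256.36 = 3023.28; nΣy² − (Σy)² = 115.57 − 114.49 = 1.08
r = 19.52 / √(3023.28 × 1.08) = 19.52 / 57.1414 ≈ 0.342

0.342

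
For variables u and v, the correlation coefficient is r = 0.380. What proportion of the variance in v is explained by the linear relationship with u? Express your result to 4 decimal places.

r² = (0.380)² = 0.1444

0.1444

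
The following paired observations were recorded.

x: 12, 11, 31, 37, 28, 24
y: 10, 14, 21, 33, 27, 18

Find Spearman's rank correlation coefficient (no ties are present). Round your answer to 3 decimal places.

Rank x: 2, 1, 5, 6, 4, 3
Rank y: 1, 2, 4, 6, 5, 3
d = rank(x) − rank(y): 1, -1, 1, 0, -1, 0; Σd² = 4
ρ = 1 − 6Σd² / [n(n²−1)] = 1 − 6×4 / (6×35) = 1 − 24/210 ≈ 0.886

0.886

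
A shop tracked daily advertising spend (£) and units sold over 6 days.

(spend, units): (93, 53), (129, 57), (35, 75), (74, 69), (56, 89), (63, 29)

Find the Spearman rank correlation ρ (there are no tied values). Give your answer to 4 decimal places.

Rank spend: 5, 6, 1, 4, 2, 3
Rank units: 2, 3, 5, 4, 6, 1
d = rank(spend) − rank(units): 3, 3, -4, 0, -4, 2; Σd² = 54
ρ = 1 − 6Σd² / [n(n²−1)] = 1 − 6×54 / (6×35) = 1 − 324/210 ≈ -0.5429

-0.5429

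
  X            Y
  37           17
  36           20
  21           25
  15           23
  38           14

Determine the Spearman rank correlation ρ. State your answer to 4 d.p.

-0.9000

Rank X: 4, 3, 2, 1, 5
Rank Y: 2, 3, 5, 4, 1
d = rank(X) − rank(Y): 2, 0, -3, -3, 4; Σd² = 38
ρ = 1 − 6Σd² / [n(n²−1)] = 1 − 6×38 / (5×24) = 1 − 228/120 ≈ -0.9000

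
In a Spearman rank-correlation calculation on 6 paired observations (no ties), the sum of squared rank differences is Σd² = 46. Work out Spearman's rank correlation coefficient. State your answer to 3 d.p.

-0.314

ρ = 1 − 6Σd² / [n(n²−1)] = 1 − 6×46 / (6×35)
  = 1 − 276/210 = 1 − 1.3143 ≈ -0.314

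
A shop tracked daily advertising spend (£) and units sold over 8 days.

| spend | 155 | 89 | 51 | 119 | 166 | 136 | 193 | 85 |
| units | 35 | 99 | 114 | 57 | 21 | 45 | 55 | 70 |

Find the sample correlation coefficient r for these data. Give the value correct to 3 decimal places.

-0.827

n = 8, Σx = 994, Σy = 496, Σx² = 139234, Σy² = 37662, Σxy = 53004
nΣxy − ΣxΣy = 424032 − 493024 = -68992
nΣx² − (Σx)² = 1113872 − 988036 = 125836; nΣy² − (Σy)² = 301296 − 246016 = 55280
r = -68992 / √(125836 × 55280) = -68992 / 83403.9213 ≈ -0.827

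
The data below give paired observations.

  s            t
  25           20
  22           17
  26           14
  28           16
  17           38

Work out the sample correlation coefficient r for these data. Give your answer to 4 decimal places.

n = 5, Σs = 118, Σt = 105, Σs² = 2858, Σt² = 2585, Σst = 2332
nΣst − ΣsΣt = 11660 − 12390 = -730
nΣs² − (Σs)² = 14290 − 13924 = 366; nΣt² − (Σt)² = 12925 − 11025 = 1900
r = -730 / √(366 × 1900) = -730 / 833.9065 ≈ -0.8754

-0.8754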